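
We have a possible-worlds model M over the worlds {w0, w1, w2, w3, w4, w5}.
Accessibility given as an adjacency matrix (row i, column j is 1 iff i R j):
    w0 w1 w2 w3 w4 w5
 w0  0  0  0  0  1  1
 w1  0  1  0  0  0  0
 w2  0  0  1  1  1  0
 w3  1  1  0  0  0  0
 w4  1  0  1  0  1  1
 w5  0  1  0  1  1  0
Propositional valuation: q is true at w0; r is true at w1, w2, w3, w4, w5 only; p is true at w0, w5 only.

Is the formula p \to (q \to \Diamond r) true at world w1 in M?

At w1: p is false, q \to \Diamond r is true, so p \to (q \to \Diamond r) is true.
  At w1: q is false, \Diamond r is true, so q \to \Diamond r is true.
    At w1: \Diamond r requires r at some successor in {w1}.
      r holds at w1, so \Diamond r is true at w1.

Yes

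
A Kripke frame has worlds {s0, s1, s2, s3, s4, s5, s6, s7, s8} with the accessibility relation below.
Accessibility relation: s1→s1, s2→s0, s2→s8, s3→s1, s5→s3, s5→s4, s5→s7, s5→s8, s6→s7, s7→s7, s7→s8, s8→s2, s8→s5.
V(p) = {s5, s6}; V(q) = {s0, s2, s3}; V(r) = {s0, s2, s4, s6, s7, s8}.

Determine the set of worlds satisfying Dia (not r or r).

Let φ = Dia (not r or r). Evaluate φ at each world:
  s0 (successors ∅): φ is false.
  s1 (successors {s1}): φ is true.
  s2 (successors {s0, s8}): φ is true.
  s3 (successors {s1}): φ is true.
  s4 (successors ∅): φ is false.
  s5 (successors {s3, s4, s7, s8}): φ is true.
  s6 (successors {s7}): φ is true.
  s7 (successors {s7, s8}): φ is true.
  s8 (successors {s2, s5}): φ is true.
For instance, at s1:
  At s1: Dia (not r or r) requires not r or r at some successor in {s1}.
    not r or r holds at s1, so Dia (not r or r) is true at s1.
Satisfying worlds: {s1, s2, s3, s5, s6, s7, s8}

s1, s2, s3, s5, s6, s7, s8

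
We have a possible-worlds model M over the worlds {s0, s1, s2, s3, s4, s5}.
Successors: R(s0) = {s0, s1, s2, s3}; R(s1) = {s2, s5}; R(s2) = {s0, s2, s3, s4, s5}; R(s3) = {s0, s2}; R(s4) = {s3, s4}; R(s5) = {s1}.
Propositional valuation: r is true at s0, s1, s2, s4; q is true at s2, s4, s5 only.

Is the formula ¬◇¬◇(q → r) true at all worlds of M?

Recall that ◇ψ holds at a world iff ψ holds at some accessible world.
Let φ = ¬◇¬◇(q → r). Evaluate φ at each world:
  s0 (successors {s0, s1, s2, s3}): φ is true.
  s1 (successors {s2, s5}): φ is true.
  s2 (successors {s0, s2, s3, s4, s5}): φ is true.
  s3 (successors {s0, s2}): φ is true.
  s4 (successors {s3, s4}): φ is true.
  s5 (successors {s1}): φ is true.
For instance, at s3:
  At s3: ◇¬◇(q → r) is false, so ¬◇¬◇(q → r) is true.
    At s3: ◇¬◇(q → r) requires ¬◇(q → r) at some successor in {s0, s2}.
      At s0: ¬◇(q → r) is false.
      At s2: ¬◇(q → r) is false.
    So ◇¬◇(q → r) is false at s3.

Yes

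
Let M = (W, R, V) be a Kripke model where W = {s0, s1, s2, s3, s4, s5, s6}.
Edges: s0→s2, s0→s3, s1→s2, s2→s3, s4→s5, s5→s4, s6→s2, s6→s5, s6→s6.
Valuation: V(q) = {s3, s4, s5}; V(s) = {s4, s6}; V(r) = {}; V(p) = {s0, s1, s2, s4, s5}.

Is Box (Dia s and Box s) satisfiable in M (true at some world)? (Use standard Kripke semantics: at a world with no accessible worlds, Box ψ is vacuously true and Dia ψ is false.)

Yes

Let φ = Box (Dia s and Box s). Evaluate φ at each world:
  s0 (successors {s2, s3}): φ is false.
  s1 (successors {s2}): φ is false.
  s2 (successors {s3}): φ is false.
  s3 (successors ∅): φ is true.
  s4 (successors {s5}): φ is true.
  s5 (successors {s4}): φ is false.
  s6 (successors {s2, s5, s6}): φ is false.
Detail at s3 (witness):
  At s3: no accessible worlds, so Box (Dia s and Box s) holds vacuously.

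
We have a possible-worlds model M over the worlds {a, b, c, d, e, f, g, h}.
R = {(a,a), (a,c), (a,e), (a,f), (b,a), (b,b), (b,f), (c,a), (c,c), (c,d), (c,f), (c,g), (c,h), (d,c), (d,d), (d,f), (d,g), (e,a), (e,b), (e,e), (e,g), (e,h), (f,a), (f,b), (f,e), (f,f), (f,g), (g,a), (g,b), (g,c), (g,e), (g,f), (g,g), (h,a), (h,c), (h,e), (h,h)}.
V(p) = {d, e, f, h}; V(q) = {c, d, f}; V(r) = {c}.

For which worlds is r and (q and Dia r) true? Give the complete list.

Let φ = r and (q and Dia r). Evaluate φ at each world:
  a (successors {a, c, e, f}): φ is false.
  b (successors {a, b, f}): φ is false.
  c (successors {a, c, d, f, g, h}): φ is true.
  d (successors {c, d, f, g}): φ is false.
  e (successors {a, b, e, g, h}): φ is false.
  f (successors {a, b, e, f, g}): φ is false.
  g (successors {a, b, c, e, f, g}): φ is false.
  h (successors {a, c, e, h}): φ is false.
For instance, at b:
  At b: r is false, q and Dia r is false, so r and (q and Dia r) is false.
    At b: q is false, Dia r is false, so q and Dia r is false.
      At b: Dia r requires r at some successor in {a, b, f}.
        At a: r is false.
        At b: r is false.
        At f: r is false.
      So Dia r is false at b.
Satisfying worlds: {c}

c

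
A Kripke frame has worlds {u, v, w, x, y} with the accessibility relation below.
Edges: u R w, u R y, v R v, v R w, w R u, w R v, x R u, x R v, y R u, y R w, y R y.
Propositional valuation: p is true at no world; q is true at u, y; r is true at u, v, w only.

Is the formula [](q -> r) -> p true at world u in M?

At u: [](q -> r) is false, p is false, so [](q -> r) -> p is true.
  At u: [](q -> r) requires q -> r at every successor {w, y}.
    q -> r fails at y, so [](q -> r) is false at u.

Yes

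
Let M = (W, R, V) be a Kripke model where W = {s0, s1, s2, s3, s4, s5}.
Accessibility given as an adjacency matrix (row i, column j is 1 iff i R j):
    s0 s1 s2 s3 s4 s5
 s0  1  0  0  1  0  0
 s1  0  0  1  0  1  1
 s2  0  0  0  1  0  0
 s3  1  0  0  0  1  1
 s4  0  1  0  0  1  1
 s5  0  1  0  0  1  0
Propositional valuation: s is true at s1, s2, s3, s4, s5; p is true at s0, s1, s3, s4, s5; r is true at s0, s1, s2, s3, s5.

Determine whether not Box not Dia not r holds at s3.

At s3: Box not Dia not r is false, so not Box not Dia not r is true.
  At s3: Box not Dia not r requires not Dia not r at every successor {s0, s4, s5}.
    not Dia not r fails at s4, so Box not Dia not r is false at s3.
      At s4: Dia not r is true, so not Dia not r is false.

Yes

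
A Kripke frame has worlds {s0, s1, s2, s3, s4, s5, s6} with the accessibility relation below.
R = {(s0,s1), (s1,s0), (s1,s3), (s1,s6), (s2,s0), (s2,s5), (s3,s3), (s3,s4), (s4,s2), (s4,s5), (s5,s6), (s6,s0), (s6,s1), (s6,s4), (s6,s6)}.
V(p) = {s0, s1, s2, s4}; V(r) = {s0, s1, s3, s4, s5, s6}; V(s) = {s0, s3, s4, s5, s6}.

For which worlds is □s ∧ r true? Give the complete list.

s1, s3, s5

Recall that □ψ holds at a world iff ψ holds at every accessible world, and ◇ψ holds iff ψ holds at some accessible world.
Let φ = □s ∧ r. Evaluate φ at each world:
  s0 (successors {s1}): φ is false.
  s1 (successors {s0, s3, s6}): φ is true.
  s2 (successors {s0, s5}): φ is false.
  s3 (successors {s3, s4}): φ is true.
  s4 (successors {s2, s5}): φ is false.
  s5 (successors {s6}): φ is true.
  s6 (successors {s0, s1, s4, s6}): φ is false.
For instance, at s5:
  At s5: □s is true, r is true, so □s ∧ r is true.
    At s5: □s requires s at every successor {s6}.
      At s6: s is true.
    So □s is true at s5.
Satisfying worlds: {s1, s3, s5}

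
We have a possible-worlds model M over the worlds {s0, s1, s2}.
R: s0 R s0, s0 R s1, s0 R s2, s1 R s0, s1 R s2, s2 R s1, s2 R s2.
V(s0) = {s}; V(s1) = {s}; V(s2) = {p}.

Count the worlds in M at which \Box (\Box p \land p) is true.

Let φ = \Box (\Box p \land p). Evaluate φ at each world:
  s0 (successors {s0, s1, s2}): φ is false.
  s1 (successors {s0, s2}): φ is false.
  s2 (successors {s1, s2}): φ is false.
For instance, at s2:
  At s2: \Box (\Box p \land p) requires \Box p \land p at every successor {s1, s2}.
    \Box p \land p fails at s1, so \Box (\Box p \land p) is false at s2.
      At s1: \Box p is false, p is false, so \Box p \land p is false.
Satisfying worlds: none.

0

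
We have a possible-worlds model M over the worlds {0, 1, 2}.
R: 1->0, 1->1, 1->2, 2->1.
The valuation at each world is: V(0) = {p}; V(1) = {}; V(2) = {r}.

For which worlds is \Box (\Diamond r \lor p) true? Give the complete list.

0, 2

Let φ = \Box (\Diamond r \lor p). Evaluate φ at each world:
  0 (successors ∅): φ is true.
  1 (successors {0, 1, 2}): φ is false.
  2 (successors {1}): φ is true.
For instance, at 2:
  At 2: \Box (\Diamond r \lor p) requires \Diamond r \lor p at every successor {1}.
      At 1: \Diamond r is true, p is false, so \Diamond r \lor p is true.
  So \Box (\Diamond r \lor p) is true at 2.
Satisfying worlds: {0, 2}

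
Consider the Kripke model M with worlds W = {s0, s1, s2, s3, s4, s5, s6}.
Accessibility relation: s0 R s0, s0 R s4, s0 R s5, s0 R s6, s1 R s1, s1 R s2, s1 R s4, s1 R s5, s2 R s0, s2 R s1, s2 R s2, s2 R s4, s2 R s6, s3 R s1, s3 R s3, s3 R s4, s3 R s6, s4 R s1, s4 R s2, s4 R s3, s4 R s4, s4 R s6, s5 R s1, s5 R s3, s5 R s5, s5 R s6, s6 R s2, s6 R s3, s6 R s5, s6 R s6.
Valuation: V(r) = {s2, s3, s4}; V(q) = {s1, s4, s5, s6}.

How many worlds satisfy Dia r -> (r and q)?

1

Let φ = Dia r -> (r and q). Evaluate φ at each world:
  s0 (successors {s0, s4, s5, s6}): φ is false.
  s1 (successors {s1, s2, s4, s5}): φ is false.
  s2 (successors {s0, s1, s2, s4, s6}): φ is false.
  s3 (successors {s1, s3, s4, s6}): φ is false.
  s4 (successors {s1, s2, s3, s4, s6}): φ is true.
  s5 (successors {s1, s3, s5, s6}): φ is false.
  s6 (successors {s2, s3, s5, s6}): φ is false.
For instance, at s1:
  At s1: Dia r is true, r and q is false, so Dia r -> (r and q) is false.
    At s1: Dia r requires r at some successor in {s1, s2, s4, s5}.
      r holds at s2, so Dia r is true at s1.
Satisfying worlds: {s4}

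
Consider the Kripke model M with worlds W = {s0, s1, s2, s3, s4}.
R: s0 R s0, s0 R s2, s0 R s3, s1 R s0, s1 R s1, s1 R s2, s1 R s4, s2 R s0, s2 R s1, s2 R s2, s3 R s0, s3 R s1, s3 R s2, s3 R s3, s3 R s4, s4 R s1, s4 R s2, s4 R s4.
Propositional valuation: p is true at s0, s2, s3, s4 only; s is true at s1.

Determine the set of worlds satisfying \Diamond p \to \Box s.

none

Recall that \Box ψ holds at a world iff ψ holds at every accessible world, and \Diamond ψ holds iff ψ holds at some accessible world.
Let φ = \Diamond p \to \Box s. Evaluate φ at each world:
  s0 (successors {s0, s2, s3}): φ is false.
  s1 (successors {s0, s1, s2, s4}): φ is false.
  s2 (successors {s0, s1, s2}): φ is false.
  s3 (successors {s0, s1, s2, s3, s4}): φ is false.
  s4 (successors {s1, s2, s4}): φ is false.
For instance, at s3:
  At s3: \Diamond p is true, \Box s is false, so \Diamond p \to \Box s is false.
    At s3: \Diamond p requires p at some successor in {s0, s1, s2, s3, s4}.
      p holds at s0, so \Diamond p is true at s3.
    At s3: \Box s requires s at every successor {s0, s1, s2, s3, s4}.
      s fails at s0, so \Box s is false at s3.
Satisfying worlds: none.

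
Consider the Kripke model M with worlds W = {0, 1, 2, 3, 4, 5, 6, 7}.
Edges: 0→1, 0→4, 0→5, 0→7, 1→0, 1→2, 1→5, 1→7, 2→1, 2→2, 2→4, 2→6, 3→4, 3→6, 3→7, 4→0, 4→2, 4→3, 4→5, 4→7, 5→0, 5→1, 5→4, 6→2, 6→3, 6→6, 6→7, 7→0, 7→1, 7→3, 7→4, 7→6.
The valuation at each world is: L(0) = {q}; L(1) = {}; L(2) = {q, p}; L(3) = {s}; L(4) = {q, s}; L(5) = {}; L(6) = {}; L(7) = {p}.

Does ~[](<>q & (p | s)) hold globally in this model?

Let φ = ~[](<>q & (p | s)). Evaluate φ at each world:
  0 (successors {1, 4, 5, 7}): φ is true.
  1 (successors {0, 2, 5, 7}): φ is true.
  2 (successors {1, 2, 4, 6}): φ is true.
  3 (successors {4, 6, 7}): φ is true.
  4 (successors {0, 2, 3, 5, 7}): φ is true.
  5 (successors {0, 1, 4}): φ is true.
  6 (successors {2, 3, 6, 7}): φ is true.
  7 (successors {0, 1, 3, 4, 6}): φ is true.
For instance, at 4:
  At 4: [](<>q & (p | s)) is false, so ~[](<>q & (p | s)) is true.
    At 4: [](<>q & (p | s)) requires <>q & (p | s) at every successor {0, 2, 3, 5, 7}.
      <>q & (p | s) fails at 0, so [](<>q & (p | s)) is false at 4.

Yes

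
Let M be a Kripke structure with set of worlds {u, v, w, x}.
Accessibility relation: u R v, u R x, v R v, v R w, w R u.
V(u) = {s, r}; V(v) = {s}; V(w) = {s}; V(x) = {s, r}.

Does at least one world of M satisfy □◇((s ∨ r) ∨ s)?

Yes

Let φ = □◇((s ∨ r) ∨ s). Evaluate φ at each world:
  u (successors {v, x}): φ is false.
  v (successors {v, w}): φ is true.
  w (successors {u}): φ is true.
  x (successors ∅): φ is true.
Detail at v (witness):
  At v: □◇((s ∨ r) ∨ s) requires ◇((s ∨ r) ∨ s) at every successor {v, w}.
      At v: ◇((s ∨ r) ∨ s) requires (s ∨ r) ∨ s at some successor in {v, w}.
        (s ∨ r) ∨ s holds at v, so ◇((s ∨ r) ∨ s) is true at v.
      At w: ◇((s ∨ r) ∨ s) requires (s ∨ r) ∨ s at some successor in {u}.
        (s ∨ r) ∨ s holds at u, so ◇((s ∨ r) ∨ s) is true at w.
  So □◇((s ∨ r) ∨ s) is true at v.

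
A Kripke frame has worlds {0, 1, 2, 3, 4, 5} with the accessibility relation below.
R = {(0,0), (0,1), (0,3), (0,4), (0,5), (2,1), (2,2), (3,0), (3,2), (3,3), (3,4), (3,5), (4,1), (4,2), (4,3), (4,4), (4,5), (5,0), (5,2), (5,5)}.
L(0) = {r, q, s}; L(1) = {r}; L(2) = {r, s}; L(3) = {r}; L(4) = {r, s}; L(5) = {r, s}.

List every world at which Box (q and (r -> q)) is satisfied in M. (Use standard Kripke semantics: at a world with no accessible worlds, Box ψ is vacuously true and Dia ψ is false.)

1

Recall that Box ψ holds at a world iff ψ holds at every accessible world, and Dia ψ holds iff ψ holds at some accessible world.
Let φ = Box (q and (r -> q)). Evaluate φ at each world:
  0 (successors {0, 1, 3, 4, 5}): φ is false.
  1 (successors ∅): φ is true.
  2 (successors {1, 2}): φ is false.
  3 (successors {0, 2, 3, 4, 5}): φ is false.
  4 (successors {1, 2, 3, 4, 5}): φ is false.
  5 (successors {0, 2, 5}): φ is false.
For instance, at 3:
  At 3: Box (q and (r -> q)) requires q and (r -> q) at every successor {0, 2, 3, 4, 5}.
    q and (r -> q) fails at 2, so Box (q and (r -> q)) is false at 3.
Satisfying worlds: {1}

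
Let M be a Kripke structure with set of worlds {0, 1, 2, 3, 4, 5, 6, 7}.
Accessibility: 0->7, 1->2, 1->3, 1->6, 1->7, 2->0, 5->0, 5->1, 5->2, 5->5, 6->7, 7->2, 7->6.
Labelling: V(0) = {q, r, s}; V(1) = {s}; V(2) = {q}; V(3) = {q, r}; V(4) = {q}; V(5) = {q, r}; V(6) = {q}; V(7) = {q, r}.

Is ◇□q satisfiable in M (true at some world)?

Let φ = ◇□q. Evaluate φ at each world:
  0 (successors {7}): φ is true.
  1 (successors {2, 3, 6, 7}): φ is true.
  2 (successors {0}): φ is true.
  3 (successors ∅): φ is false.
  4 (successors ∅): φ is false.
  5 (successors {0, 1, 2, 5}): φ is true.
  6 (successors {7}): φ is true.
  7 (successors {2, 6}): φ is true.
Detail at 0 (witness):
  At 0: ◇□q requires □q at some successor in {7}.
    □q holds at 7, so ◇□q is true at 0.
      At 7: □q requires q at every successor {2, 6}.
        At 2: q is true.
        At 6: q is true.
      So □q is true at 7.

Yes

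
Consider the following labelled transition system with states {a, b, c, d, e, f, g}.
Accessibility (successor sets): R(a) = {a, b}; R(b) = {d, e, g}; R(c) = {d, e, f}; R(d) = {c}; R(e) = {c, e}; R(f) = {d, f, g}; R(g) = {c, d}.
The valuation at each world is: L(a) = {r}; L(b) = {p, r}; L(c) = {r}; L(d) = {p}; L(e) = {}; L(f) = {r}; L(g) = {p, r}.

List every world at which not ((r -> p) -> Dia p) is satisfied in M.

Recall that Dia ψ holds at a world iff ψ holds at some accessible world.
Let φ = not ((r -> p) -> Dia p). Evaluate φ at each world:
  a (successors {a, b}): φ is false.
  b (successors {d, e, g}): φ is false.
  c (successors {d, e, f}): φ is false.
  d (successors {c}): φ is true.
  e (successors {c, e}): φ is true.
  f (successors {d, f, g}): φ is false.
  g (successors {c, d}): φ is false.
For instance, at d:
  At d: (r -> p) -> Dia p is false, so not ((r -> p) -> Dia p) is true.
    At d: r -> p is true, Dia p is false, so (r -> p) -> Dia p is false.
      At d: Dia p requires p at some successor in {c}.
        At c: p is false.
      So Dia p is false at d.
Satisfying worlds: {d, e}

d, e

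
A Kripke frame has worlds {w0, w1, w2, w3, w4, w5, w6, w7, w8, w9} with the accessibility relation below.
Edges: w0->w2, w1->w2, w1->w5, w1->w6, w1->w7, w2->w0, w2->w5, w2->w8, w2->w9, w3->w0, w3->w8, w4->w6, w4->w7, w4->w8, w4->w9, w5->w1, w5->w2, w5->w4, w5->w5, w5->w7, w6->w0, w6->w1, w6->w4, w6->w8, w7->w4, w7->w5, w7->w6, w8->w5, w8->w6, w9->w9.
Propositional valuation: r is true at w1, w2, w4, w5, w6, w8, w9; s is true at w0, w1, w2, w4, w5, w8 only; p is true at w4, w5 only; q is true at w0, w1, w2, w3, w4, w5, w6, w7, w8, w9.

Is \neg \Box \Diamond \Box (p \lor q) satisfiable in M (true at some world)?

Let φ = \neg \Box \Diamond \Box (p \lor q). Evaluate φ at each world:
  w0 (successors {w2}): φ is false.
  w1 (successors {w2, w5, w6, w7}): φ is false.
  w2 (successors {w0, w5, w8, w9}): φ is false.
  w3 (successors {w0, w8}): φ is false.
  w4 (successors {w6, w7, w8, w9}): φ is false.
  w5 (successors {w1, w2, w4, w5, w7}): φ is false.
  w6 (successors {w0, w1, w4, w8}): φ is false.
  w7 (successors {w4, w5, w6}): φ is false.
  w8 (successors {w5, w6}): φ is false.
  w9 (successors {w9}): φ is false.
For instance, at w9:
  At w9: \Box \Diamond \Box (p \lor q) is true, so \neg \Box \Diamond \Box (p \lor q) is false.
    At w9: \Box \Diamond \Box (p \lor q) requires \Diamond \Box (p \lor q) at every successor {w9}.
      At w9: \Diamond \Box (p \lor q) is true.
    So \Box \Diamond \Box (p \lor q) is true at w9.

No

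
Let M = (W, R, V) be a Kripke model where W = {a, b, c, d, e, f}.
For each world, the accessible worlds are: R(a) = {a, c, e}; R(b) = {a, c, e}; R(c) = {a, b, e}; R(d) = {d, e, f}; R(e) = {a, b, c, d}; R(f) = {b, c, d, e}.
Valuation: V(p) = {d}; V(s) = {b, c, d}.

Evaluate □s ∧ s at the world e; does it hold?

No

At e: □s is false, s is false, so □s ∧ s is false.
  At e: □s requires s at every successor {a, b, c, d}.
    s fails at a, so □s is false at e.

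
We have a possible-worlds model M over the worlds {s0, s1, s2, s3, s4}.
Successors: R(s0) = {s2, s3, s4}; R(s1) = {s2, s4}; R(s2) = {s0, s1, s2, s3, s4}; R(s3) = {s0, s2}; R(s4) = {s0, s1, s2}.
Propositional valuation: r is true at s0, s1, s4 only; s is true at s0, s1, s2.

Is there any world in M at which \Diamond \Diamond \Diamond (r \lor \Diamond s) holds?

Recall that \Diamond ψ holds at a world iff ψ holds at some accessible world.
Let φ = \Diamond \Diamond \Diamond (r \lor \Diamond s). Evaluate φ at each world:
  s0 (successors {s2, s3, s4}): φ is true.
  s1 (successors {s2, s4}): φ is true.
  s2 (successors {s0, s1, s2, s3, s4}): φ is true.
  s3 (successors {s0, s2}): φ is true.
  s4 (successors {s0, s1, s2}): φ is true.
Detail at s0 (witness):
  At s0: \Diamond \Diamond \Diamond (r \lor \Diamond s) requires \Diamond \Diamond (r \lor \Diamond s) at some successor in {s2, s3, s4}.
    \Diamond \Diamond (r \lor \Diamond s) holds at s2, so \Diamond \Diamond \Diamond (r \lor \Diamond s) is true at s0.
      At s2: \Diamond \Diamond (r \lor \Diamond s) requires \Diamond (r \lor \Diamond s) at some successor in {s0, s1, s2, s3, s4}.
        \Diamond (r \lor \Diamond s) holds at s0, so \Diamond \Diamond (r \lor \Diamond s) is true at s2.

Yes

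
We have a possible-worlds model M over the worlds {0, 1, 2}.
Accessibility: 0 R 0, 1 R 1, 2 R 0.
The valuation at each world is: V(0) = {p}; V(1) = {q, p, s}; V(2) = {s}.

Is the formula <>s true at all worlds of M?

No

Let φ = <>s. Evaluate φ at each world:
  0 (successors {0}): φ is false.
  1 (successors {1}): φ is true.
  2 (successors {0}): φ is false.
Detail at 0 (counterexample):
  At 0: <>s requires s at some successor in {0}.
    At 0: s is false.
  So <>s is false at 0.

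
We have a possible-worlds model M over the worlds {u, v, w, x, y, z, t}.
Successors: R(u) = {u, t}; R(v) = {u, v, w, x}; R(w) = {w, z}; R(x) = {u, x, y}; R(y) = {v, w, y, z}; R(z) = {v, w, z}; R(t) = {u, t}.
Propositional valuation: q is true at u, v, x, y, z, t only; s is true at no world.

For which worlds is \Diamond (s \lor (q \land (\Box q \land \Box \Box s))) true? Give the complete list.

none

Let φ = \Diamond (s \lor (q \land (\Box q \land \Box \Box s))). Evaluate φ at each world:
  u (successors {u, t}): φ is false.
  v (successors {u, v, w, x}): φ is false.
  w (successors {w, z}): φ is false.
  x (successors {u, x, y}): φ is false.
  y (successors {v, w, y, z}): φ is false.
  z (successors {v, w, z}): φ is false.
  t (successors {u, t}): φ is false.
For instance, at t:
  At t: \Diamond (s \lor (q \land (\Box q \land \Box \Box s))) requires s \lor (q \land (\Box q \land \Box \Box s)) at some successor in {u, t}.
    At u: s \lor (q \land (\Box q \land \Box \Box s)) is false.
    At t: s \lor (q \land (\Box q \land \Box \Box s)) is false.
  So \Diamond (s \lor (q \land (\Box q \land \Box \Box s))) is false at t.
Satisfying worlds: none.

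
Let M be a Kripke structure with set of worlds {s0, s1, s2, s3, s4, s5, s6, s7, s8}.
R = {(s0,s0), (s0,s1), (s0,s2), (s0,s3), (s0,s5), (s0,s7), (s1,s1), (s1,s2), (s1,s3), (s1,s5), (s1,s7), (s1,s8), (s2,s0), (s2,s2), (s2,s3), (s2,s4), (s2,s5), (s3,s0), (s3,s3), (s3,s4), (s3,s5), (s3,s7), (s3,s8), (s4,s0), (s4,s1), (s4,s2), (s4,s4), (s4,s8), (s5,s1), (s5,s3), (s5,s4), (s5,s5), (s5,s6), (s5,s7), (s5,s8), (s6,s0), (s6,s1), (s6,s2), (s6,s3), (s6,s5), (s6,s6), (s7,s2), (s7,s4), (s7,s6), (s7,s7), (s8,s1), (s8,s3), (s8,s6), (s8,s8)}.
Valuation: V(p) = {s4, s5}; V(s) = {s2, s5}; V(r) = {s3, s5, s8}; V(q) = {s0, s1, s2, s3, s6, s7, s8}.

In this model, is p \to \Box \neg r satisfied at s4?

No

At s4: p is true, \Box \neg r is false, so p \to \Box \neg r is false.
  At s4: \Box \neg r requires \neg r at every successor {s0, s1, s2, s4, s8}.
    \neg r fails at s8, so \Box \neg r is false at s4.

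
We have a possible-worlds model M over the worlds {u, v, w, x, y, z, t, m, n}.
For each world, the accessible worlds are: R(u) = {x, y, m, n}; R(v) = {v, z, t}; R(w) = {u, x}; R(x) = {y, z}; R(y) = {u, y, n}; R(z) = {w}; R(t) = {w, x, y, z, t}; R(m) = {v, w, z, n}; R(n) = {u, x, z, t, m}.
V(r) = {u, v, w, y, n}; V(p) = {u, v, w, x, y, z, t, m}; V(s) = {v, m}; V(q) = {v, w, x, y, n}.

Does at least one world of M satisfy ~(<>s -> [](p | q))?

No

Let φ = ~(<>s -> [](p | q)). Evaluate φ at each world:
  u (successors {x, y, m, n}): φ is false.
  v (successors {v, z, t}): φ is false.
  w (successors {u, x}): φ is false.
  x (successors {y, z}): φ is false.
  y (successors {u, y, n}): φ is false.
  z (successors {w}): φ is false.
  t (successors {w, x, y, z, t}): φ is false.
  m (successors {v, w, z, n}): φ is false.
  n (successors {u, x, z, t, m}): φ is false.
For instance, at v:
  At v: <>s -> [](p | q) is true, so ~(<>s -> [](p | q)) is false.
    At v: <>s is true, [](p | q) is true, so <>s -> [](p | q) is true.
      At v: <>s requires s at some successor in {v, z, t}.
        s holds at v, so <>s is true at v.
      At v: [](p | q) requires p | q at every successor {v, z, t}.
        At v: p | q is true.
        At z: p | q is true.
        At t: p | q is true.
      So [](p | q) is true at v.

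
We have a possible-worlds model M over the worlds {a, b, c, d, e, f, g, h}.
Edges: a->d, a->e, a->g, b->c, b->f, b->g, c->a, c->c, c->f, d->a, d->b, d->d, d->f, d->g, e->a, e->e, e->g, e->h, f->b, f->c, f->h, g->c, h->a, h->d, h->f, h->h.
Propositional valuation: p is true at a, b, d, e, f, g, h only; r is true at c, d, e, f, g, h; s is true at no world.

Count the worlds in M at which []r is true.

3

Let φ = []r. Evaluate φ at each world:
  a (successors {d, e, g}): φ is true.
  b (successors {c, f, g}): φ is true.
  c (successors {a, c, f}): φ is false.
  d (successors {a, b, d, f, g}): φ is false.
  e (successors {a, e, g, h}): φ is false.
  f (successors {b, c, h}): φ is false.
  g (successors {c}): φ is true.
  h (successors {a, d, f, h}): φ is false.
For instance, at e:
  At e: []r requires r at every successor {a, e, g, h}.
    r fails at a, so []r is false at e.
Satisfying worlds: {a, b, g}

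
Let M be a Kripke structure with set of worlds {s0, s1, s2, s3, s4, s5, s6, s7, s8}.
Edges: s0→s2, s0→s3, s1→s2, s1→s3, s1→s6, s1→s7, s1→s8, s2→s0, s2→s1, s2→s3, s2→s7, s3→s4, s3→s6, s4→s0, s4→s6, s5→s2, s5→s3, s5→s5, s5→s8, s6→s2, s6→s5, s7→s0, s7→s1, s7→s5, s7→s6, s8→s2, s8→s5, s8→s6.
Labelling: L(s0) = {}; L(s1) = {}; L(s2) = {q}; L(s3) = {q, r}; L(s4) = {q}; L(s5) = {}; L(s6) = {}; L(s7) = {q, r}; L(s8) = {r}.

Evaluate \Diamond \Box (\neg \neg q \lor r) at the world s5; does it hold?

At s5: \Diamond \Box (\neg \neg q \lor r) requires \Box (\neg \neg q \lor r) at some successor in {s2, s3, s5, s8}.
  At s2: \Box (\neg \neg q \lor r) is false.
  At s3: \Box (\neg \neg q \lor r) is false.
  At s5: \Box (\neg \neg q \lor r) is false.
  At s8: \Box (\neg \neg q \lor r) is false.
So \Diamond \Box (\neg \neg q \lor r) is false at s5.

No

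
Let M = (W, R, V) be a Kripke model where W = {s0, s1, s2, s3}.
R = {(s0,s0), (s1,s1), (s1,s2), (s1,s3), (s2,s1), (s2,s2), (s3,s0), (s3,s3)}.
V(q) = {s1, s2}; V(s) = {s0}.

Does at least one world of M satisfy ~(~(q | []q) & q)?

Yes

Let φ = ~(~(q | []q) & q). Evaluate φ at each world:
  s0 (successors {s0}): φ is true.
  s1 (successors {s1, s2, s3}): φ is true.
  s2 (successors {s1, s2}): φ is true.
  s3 (successors {s0, s3}): φ is true.
Detail at s0 (witness):
  At s0: ~(q | []q) & q is false, so ~(~(q | []q) & q) is true.
    At s0: ~(q | []q) is true, q is false, so ~(q | []q) & q is false.
      At s0: q | []q is false, so ~(q | []q) is true.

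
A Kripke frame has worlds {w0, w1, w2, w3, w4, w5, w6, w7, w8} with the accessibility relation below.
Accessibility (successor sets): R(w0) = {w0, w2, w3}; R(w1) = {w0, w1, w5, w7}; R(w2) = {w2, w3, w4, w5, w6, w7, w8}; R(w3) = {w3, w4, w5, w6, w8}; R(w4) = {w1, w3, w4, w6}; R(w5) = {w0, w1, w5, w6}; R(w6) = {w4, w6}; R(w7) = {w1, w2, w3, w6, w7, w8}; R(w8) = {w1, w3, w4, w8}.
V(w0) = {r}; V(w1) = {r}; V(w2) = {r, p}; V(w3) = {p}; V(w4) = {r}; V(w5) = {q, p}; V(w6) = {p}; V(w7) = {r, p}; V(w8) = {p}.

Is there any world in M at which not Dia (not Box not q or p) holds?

Let φ = not Dia (not Box not q or p). Evaluate φ at each world:
  w0 (successors {w0, w2, w3}): φ is false.
  w1 (successors {w0, w1, w5, w7}): φ is false.
  w2 (successors {w2, w3, w4, w5, w6, w7, w8}): φ is false.
  w3 (successors {w3, w4, w5, w6, w8}): φ is false.
  w4 (successors {w1, w3, w4, w6}): φ is false.
  w5 (successors {w0, w1, w5, w6}): φ is false.
  w6 (successors {w4, w6}): φ is false.
  w7 (successors {w1, w2, w3, w6, w7, w8}): φ is false.
  w8 (successors {w1, w3, w4, w8}): φ is false.
For instance, at w6:
  At w6: Dia (not Box not q or p) is true, so not Dia (not Box not q or p) is false.
    At w6: Dia (not Box not q or p) requires not Box not q or p at some successor in {w4, w6}.
      not Box not q or p holds at w6, so Dia (not Box not q or p) is true at w6.

No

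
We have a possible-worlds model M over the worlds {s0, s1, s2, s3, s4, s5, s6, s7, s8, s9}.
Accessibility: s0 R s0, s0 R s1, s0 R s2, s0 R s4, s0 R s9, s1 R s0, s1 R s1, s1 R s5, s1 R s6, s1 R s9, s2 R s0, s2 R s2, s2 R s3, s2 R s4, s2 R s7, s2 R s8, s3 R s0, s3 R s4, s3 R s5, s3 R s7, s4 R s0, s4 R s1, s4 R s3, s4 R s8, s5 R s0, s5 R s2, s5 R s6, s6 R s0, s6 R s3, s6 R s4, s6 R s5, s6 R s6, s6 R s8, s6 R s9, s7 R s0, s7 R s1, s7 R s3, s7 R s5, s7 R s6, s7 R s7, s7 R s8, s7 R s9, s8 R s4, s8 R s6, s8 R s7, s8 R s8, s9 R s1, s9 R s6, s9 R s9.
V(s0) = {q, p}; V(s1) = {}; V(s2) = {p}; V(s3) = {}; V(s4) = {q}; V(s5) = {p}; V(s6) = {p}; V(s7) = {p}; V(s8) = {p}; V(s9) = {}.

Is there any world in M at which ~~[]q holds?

No

Let φ = ~~[]q. Evaluate φ at each world:
  s0 (successors {s0, s1, s2, s4, s9}): φ is false.
  s1 (successors {s0, s1, s5, s6, s9}): φ is false.
  s2 (successors {s0, s2, s3, s4, s7, s8}): φ is false.
  s3 (successors {s0, s4, s5, s7}): φ is false.
  s4 (successors {s0, s1, s3, s8}): φ is false.
  s5 (successors {s0, s2, s6}): φ is false.
  s6 (successors {s0, s3, s4, s5, s6, s8, s9}): φ is false.
  s7 (successors {s0, s1, s3, s5, s6, s7, s8, s9}): φ is false.
  s8 (successors {s4, s6, s7, s8}): φ is false.
  s9 (successors {s1, s6, s9}): φ is false.
For instance, at s8:
  At s8: ~[]q is true, so ~~[]q is false.
    At s8: []q is false, so ~[]q is true.
      At s8: []q requires q at every successor {s4, s6, s7, s8}.
        q fails at s6, so []q is false at s8.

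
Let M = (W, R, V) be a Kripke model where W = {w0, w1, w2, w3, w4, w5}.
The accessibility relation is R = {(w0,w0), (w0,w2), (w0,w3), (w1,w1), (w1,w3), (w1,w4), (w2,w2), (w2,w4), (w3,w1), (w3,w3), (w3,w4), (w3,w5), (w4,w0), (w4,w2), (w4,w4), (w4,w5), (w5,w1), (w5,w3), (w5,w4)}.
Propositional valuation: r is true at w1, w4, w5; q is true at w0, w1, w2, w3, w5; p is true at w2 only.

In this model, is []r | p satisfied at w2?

Recall that []ψ holds at a world iff ψ holds at every accessible world, and <>ψ holds iff ψ holds at some accessible world.
At w2: []r is false, p is true, so []r | p is true.
  At w2: []r requires r at every successor {w2, w4}.
    r fails at w2, so []r is false at w2.

Yes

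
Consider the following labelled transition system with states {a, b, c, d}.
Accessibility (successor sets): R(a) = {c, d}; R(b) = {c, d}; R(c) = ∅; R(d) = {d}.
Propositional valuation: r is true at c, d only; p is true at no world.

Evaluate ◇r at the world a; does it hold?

Yes

At a: ◇r requires r at some successor in {c, d}.
  r holds at c, so ◇r is true at a.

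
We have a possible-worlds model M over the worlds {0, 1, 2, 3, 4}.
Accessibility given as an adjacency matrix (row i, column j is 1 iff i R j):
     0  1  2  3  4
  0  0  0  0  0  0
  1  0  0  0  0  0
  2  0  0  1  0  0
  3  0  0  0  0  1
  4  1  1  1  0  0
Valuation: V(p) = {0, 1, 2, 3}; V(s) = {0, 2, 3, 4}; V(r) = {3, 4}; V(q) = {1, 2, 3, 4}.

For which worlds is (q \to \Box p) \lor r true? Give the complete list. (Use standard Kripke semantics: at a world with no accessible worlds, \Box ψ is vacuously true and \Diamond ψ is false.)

0, 1, 2, 3, 4

Let φ = (q \to \Box p) \lor r. Evaluate φ at each world:
  0 (successors ∅): φ is true.
  1 (successors ∅): φ is true.
  2 (successors {2}): φ is true.
  3 (successors {4}): φ is true.
  4 (successors {0, 1, 2}): φ is true.
For instance, at 4:
  At 4: q \to \Box p is true, r is true, so (q \to \Box p) \lor r is true.
    At 4: q is true, \Box p is true, so q \to \Box p is true.
      At 4: \Box p requires p at every successor {0, 1, 2}.
        At 0: p is true.
        At 1: p is true.
        At 2: p is true.
      So \Box p is true at 4.
Satisfying worlds: {0, 1, 2, 3, 4}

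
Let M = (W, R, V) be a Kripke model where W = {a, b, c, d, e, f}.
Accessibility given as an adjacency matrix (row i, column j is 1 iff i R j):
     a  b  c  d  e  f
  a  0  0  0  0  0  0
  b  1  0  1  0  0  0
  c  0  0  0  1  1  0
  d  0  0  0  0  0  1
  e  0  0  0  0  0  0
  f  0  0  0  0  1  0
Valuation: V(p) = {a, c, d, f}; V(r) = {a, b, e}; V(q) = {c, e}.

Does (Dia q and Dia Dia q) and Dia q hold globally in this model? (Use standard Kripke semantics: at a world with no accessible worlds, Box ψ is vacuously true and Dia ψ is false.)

Recall that Dia ψ holds at a world iff ψ holds at some accessible world.
Let φ = (Dia q and Dia Dia q) and Dia q. Evaluate φ at each world:
  a (successors ∅): φ is false.
  b (successors {a, c}): φ is true.
  c (successors {d, e}): φ is false.
  d (successors {f}): φ is false.
  e (successors ∅): φ is false.
  f (successors {e}): φ is false.
Detail at a (counterexample):
  At a: Dia q and Dia Dia q is false, Dia q is false, so (Dia q and Dia Dia q) and Dia q is false.
    At a: Dia q is false, Dia Dia q is false, so Dia q and Dia Dia q is false.
      At a: no accessible worlds, so Dia q is false.
      At a: no accessible worlds, so Dia Dia q is false.
    At a: no accessible worlds, so Dia q is false.

No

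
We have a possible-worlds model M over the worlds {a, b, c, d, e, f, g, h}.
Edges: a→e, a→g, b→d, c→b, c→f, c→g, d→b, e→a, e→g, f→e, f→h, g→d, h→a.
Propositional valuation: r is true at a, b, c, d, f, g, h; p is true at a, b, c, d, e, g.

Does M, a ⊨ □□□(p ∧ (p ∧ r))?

At a: □□□(p ∧ (p ∧ r)) requires □□(p ∧ (p ∧ r)) at every successor {e, g}.
  □□(p ∧ (p ∧ r)) fails at e, so □□□(p ∧ (p ∧ r)) is false at a.
    At e: □□(p ∧ (p ∧ r)) requires □(p ∧ (p ∧ r)) at every successor {a, g}.
      □(p ∧ (p ∧ r)) fails at a, so □□(p ∧ (p ∧ r)) is false at e.

No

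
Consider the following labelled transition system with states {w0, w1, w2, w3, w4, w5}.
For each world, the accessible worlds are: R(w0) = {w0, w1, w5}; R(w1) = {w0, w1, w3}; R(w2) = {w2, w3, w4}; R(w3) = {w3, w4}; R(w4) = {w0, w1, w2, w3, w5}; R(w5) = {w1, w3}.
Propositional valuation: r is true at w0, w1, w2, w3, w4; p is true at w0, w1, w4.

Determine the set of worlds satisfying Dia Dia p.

w0, w1, w2, w3, w4, w5

Let φ = Dia Dia p. Evaluate φ at each world:
  w0 (successors {w0, w1, w5}): φ is true.
  w1 (successors {w0, w1, w3}): φ is true.
  w2 (successors {w2, w3, w4}): φ is true.
  w3 (successors {w3, w4}): φ is true.
  w4 (successors {w0, w1, w2, w3, w5}): φ is true.
  w5 (successors {w1, w3}): φ is true.
For instance, at w1:
  At w1: Dia Dia p requires Dia p at some successor in {w0, w1, w3}.
    Dia p holds at w0, so Dia Dia p is true at w1.
      At w0: Dia p requires p at some successor in {w0, w1, w5}.
        p holds at w0, so Dia p is true at w0.
Satisfying worlds: {w0, w1, w2, w3, w4, w5}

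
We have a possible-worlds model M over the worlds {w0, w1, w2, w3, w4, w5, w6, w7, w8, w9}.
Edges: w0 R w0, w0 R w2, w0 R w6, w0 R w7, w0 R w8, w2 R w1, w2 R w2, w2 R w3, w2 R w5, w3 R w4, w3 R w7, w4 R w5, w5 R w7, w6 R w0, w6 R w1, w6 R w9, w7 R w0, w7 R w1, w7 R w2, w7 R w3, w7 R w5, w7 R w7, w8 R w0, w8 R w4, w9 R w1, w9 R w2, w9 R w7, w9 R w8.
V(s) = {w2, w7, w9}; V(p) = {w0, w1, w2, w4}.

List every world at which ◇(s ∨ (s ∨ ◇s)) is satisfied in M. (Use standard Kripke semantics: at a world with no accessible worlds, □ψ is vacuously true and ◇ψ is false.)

Let φ = ◇(s ∨ (s ∨ ◇s)). Evaluate φ at each world:
  w0 (successors {w0, w2, w6, w7, w8}): φ is true.
  w1 (successors ∅): φ is false.
  w2 (successors {w1, w2, w3, w5}): φ is true.
  w3 (successors {w4, w7}): φ is true.
  w4 (successors {w5}): φ is true.
  w5 (successors {w7}): φ is true.
  w6 (successors {w0, w1, w9}): φ is true.
  w7 (successors {w0, w1, w2, w3, w5, w7}): φ is true.
  w8 (successors {w0, w4}): φ is true.
  w9 (successors {w1, w2, w7, w8}): φ is true.
For instance, at w5:
  At w5: ◇(s ∨ (s ∨ ◇s)) requires s ∨ (s ∨ ◇s) at some successor in {w7}.
    s ∨ (s ∨ ◇s) holds at w7, so ◇(s ∨ (s ∨ ◇s)) is true at w5.
      At w7: s is true, s ∨ ◇s is true, so s ∨ (s ∨ ◇s) is true.
Satisfying worlds: {w0, w2, w3, w4, w5, w6, w7, w8, w9}

w0, w2, w3, w4, w5, w6, w7, w8, w9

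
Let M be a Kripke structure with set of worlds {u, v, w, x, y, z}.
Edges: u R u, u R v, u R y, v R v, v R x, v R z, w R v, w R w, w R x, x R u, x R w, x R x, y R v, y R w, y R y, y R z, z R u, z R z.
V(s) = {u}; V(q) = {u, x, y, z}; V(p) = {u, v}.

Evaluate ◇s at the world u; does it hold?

At u: ◇s requires s at some successor in {u, v, y}.
  s holds at u, so ◇s is true at u.

Yes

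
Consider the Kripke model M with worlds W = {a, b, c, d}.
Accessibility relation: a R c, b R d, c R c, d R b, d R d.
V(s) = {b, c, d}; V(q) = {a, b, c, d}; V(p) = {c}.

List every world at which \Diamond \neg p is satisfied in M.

Let φ = \Diamond \neg p. Evaluate φ at each world:
  a (successors {c}): φ is false.
  b (successors {d}): φ is true.
  c (successors {c}): φ is false.
  d (successors {b, d}): φ is true.
For instance, at b:
  At b: \Diamond \neg p requires \neg p at some successor in {d}.
    \neg p holds at d, so \Diamond \neg p is true at b.
Satisfying worlds: {b, d}

b, d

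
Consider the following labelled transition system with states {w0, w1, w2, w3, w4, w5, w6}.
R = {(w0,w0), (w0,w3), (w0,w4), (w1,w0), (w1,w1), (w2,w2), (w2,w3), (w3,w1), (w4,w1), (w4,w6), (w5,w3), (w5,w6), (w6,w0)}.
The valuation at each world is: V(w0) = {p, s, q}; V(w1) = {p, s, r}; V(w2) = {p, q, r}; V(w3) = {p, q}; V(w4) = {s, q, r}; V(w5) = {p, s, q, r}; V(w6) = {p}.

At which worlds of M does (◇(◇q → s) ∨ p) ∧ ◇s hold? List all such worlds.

w0, w1, w3, w4, w6

Let φ = (◇(◇q → s) ∨ p) ∧ ◇s. Evaluate φ at each world:
  w0 (successors {w0, w3, w4}): φ is true.
  w1 (successors {w0, w1}): φ is true.
  w2 (successors {w2, w3}): φ is false.
  w3 (successors {w1}): φ is true.
  w4 (successors {w1, w6}): φ is true.
  w5 (successors {w3, w6}): φ is false.
  w6 (successors {w0}): φ is true.
For instance, at w0:
  At w0: ◇(◇q → s) ∨ p is true, ◇s is true, so (◇(◇q → s) ∨ p) ∧ ◇s is true.
    At w0: ◇(◇q → s) is true, p is true, so ◇(◇q → s) ∨ p is true.
      At w0: ◇(◇q → s) requires ◇q → s at some successor in {w0, w3, w4}.
        ◇q → s holds at w0, so ◇(◇q → s) is true at w0.
    At w0: ◇s requires s at some successor in {w0, w3, w4}.
      s holds at w0, so ◇s is true at w0.
Satisfying worlds: {w0, w1, w3, w4, w6}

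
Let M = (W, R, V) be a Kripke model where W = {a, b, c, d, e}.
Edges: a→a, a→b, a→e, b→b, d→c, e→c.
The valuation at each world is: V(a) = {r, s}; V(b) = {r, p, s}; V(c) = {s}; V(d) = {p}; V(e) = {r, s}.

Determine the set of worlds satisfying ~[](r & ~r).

Recall that []ψ holds at a world iff ψ holds at every accessible world, and <>ψ holds iff ψ holds at some accessible world.
Let φ = ~[](r & ~r). Evaluate φ at each world:
  a (successors {a, b, e}): φ is true.
  b (successors {b}): φ is true.
  c (successors ∅): φ is false.
  d (successors {c}): φ is true.
  e (successors {c}): φ is true.
For instance, at b:
  At b: [](r & ~r) is false, so ~[](r & ~r) is true.
    At b: [](r & ~r) requires r & ~r at every successor {b}.
      r & ~r fails at b, so [](r & ~r) is false at b.
Satisfying worlds: {a, b, d, e}

a, b, d, e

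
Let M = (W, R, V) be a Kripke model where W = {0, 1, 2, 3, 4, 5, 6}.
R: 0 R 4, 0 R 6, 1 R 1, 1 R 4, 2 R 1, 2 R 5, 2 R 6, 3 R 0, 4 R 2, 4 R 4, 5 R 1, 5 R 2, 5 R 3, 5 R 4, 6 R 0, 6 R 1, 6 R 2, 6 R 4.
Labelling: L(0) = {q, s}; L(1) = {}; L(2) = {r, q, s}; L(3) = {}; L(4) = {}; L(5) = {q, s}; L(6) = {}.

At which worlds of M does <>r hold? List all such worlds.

Recall that <>ψ holds at a world iff ψ holds at some accessible world.
Let φ = <>r. Evaluate φ at each world:
  0 (successors {4, 6}): φ is false.
  1 (successors {1, 4}): φ is false.
  2 (successors {1, 5, 6}): φ is false.
  3 (successors {0}): φ is false.
  4 (successors {2, 4}): φ is true.
  5 (successors {1, 2, 3, 4}): φ is true.
  6 (successors {0, 1, 2, 4}): φ is true.
For instance, at 3:
  At 3: <>r requires r at some successor in {0}.
    At 0: r is false.
  So <>r is false at 3.
Satisfying worlds: {4, 5, 6}

4, 5, 6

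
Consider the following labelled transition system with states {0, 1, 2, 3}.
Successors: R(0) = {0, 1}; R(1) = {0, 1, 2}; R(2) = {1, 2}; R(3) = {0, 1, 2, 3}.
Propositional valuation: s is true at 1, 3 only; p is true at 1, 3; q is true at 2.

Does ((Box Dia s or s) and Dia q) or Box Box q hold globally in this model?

No

Let φ = ((Box Dia s or s) and Dia q) or Box Box q. Evaluate φ at each world:
  0 (successors {0, 1}): φ is false.
  1 (successors {0, 1, 2}): φ is true.
  2 (successors {1, 2}): φ is true.
  3 (successors {0, 1, 2, 3}): φ is true.
Detail at 0 (counterexample):
  At 0: (Box Dia s or s) and Dia q is false, Box Box q is false, so ((Box Dia s or s) and Dia q) or Box Box q is false.
    At 0: Box Dia s or s is true, Dia q is false, so (Box Dia s or s) and Dia q is false.
      At 0: Box Dia s is true, s is false, so Box Dia s or s is true.
      At 0: Dia q requires q at some successor in {0, 1}.
        At 0: q is false.
        At 1: q is false.
      So Dia q is false at 0.
    At 0: Box Box q requires Box q at every successor {0, 1}.
      Box q fails at 0, so Box Box q is false at 0.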